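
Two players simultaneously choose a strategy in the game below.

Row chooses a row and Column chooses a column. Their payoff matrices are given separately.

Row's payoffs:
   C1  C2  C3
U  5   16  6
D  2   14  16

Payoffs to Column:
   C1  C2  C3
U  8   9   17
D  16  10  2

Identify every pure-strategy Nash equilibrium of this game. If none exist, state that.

Row against C1: payoffs 5, 2 → best response U.
Row against C2: payoffs 16, 14 → best response U.
Row against C3: payoffs 6, 16 → best response D.
Column against U: payoffs 8, 9, 17 → best response C3.
Column against D: payoffs 16, 10, 2 → best response C1.
No profile is a mutual best response for all players.

none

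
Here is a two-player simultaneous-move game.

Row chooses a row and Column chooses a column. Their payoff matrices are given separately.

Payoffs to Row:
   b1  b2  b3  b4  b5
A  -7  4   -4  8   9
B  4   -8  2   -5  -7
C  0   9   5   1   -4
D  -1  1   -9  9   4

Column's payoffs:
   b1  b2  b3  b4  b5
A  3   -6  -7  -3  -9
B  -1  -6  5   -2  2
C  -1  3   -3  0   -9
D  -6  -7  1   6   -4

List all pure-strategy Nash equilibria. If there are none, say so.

(C, b2), (D, b4)

For each player, find the best response to each opponent profile; mutual best responses are the pure NE.
Row against b1: payoffs -7, 4, 0, -1 → best response B.
Row against b2: payoffs 4, -8, 9, 1 → best response C.
Row against b3: payoffs -4, 2, 5, -9 → best response C.
Row against b4: payoffs 8, -5, 1, 9 → best response D.
Row against b5: payoffs 9, -7, -4, 4 → best response A.
Column against A: payoffs 3, -6, -7, -3, -9 → best response b1.
Column against B: payoffs -1, -6, 5, -2, 2 → best response b3.
Column against C: payoffs -1, 3, -3, 0, -9 → best response b2.
Column against D: payoffs -6, -7, 1, 6, -4 → best response b4.
Mutual best responses: (C, b2); (D, b4).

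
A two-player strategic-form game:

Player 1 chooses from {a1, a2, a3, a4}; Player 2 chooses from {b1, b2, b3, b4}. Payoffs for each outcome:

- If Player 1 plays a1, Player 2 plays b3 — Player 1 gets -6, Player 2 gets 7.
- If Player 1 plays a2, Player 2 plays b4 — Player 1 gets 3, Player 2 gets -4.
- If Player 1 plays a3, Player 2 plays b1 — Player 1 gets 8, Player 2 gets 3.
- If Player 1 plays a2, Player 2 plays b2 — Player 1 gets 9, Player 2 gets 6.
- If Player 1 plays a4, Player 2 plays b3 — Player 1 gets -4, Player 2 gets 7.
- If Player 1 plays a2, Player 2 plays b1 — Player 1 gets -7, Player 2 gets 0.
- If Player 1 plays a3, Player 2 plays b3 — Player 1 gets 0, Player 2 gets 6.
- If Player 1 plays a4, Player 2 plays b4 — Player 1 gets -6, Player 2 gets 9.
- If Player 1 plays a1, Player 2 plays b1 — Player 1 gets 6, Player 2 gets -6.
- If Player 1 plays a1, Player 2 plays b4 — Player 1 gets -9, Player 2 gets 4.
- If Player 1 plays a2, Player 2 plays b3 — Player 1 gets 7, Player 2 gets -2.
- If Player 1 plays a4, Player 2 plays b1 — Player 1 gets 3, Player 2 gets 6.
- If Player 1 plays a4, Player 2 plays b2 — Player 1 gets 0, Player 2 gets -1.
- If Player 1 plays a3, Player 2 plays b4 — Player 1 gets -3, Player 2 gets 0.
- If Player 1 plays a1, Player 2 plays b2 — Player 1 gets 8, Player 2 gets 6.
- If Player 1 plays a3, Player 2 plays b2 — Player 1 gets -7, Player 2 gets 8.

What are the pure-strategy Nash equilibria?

The unique pure-strategy Nash equilibrium is (a2, b2).

Player 1 against b1: payoffs 6, -7, 8, 3 → best response a3.
Player 1 against b2: payoffs 8, 9, -7, 0 → best response a2.
Player 1 against b3: payoffs -6, 7, 0, -4 → best response a2.
Player 1 against b4: payoffs -9, 3, -3, -6 → best response a2.
Player 2 against a1: payoffs -6, 6, 7, 4 → best response b3.
Player 2 against a2: payoffs 0, 6, -2, -4 → best response b2.
Player 2 against a3: payoffs 3, 8, 6, 0 → best response b2.
Player 2 against a4: payoffs 6, -1, 7, 9 → best response b4.
Mutual best responses: (a2, b2).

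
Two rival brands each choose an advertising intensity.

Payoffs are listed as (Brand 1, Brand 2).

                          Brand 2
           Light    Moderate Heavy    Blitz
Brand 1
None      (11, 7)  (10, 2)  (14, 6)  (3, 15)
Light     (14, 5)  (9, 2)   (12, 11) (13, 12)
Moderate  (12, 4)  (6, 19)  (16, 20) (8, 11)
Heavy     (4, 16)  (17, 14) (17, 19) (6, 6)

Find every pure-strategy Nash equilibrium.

The pure Nash equilibria are (Light, Blitz) and (Heavy, Heavy).

Brand 1 against Light: payoffs 11, 14, 12, 4 → best response Light.
Brand 1 against Moderate: payoffs 10, 9, 6, 17 → best response Heavy.
Brand 1 against Heavy: payoffs 14, 12, 16, 17 → best response Heavy.
Brand 1 against Blitz: payoffs 3, 13, 8, 6 → best response Light.
Brand 2 against None: payoffs 7, 2, 6, 15 → best response Blitz.
Brand 2 against Light: payoffs 5, 2, 11, 12 → best response Blitz.
Brand 2 against Moderate: payoffs 4, 19, 20, 11 → best response Heavy.
Brand 2 against Heavy: payoffs 16, 14, 19, 6 → best response Heavy.
Mutual best responses: (Light, Blitz); (Heavy, Heavy).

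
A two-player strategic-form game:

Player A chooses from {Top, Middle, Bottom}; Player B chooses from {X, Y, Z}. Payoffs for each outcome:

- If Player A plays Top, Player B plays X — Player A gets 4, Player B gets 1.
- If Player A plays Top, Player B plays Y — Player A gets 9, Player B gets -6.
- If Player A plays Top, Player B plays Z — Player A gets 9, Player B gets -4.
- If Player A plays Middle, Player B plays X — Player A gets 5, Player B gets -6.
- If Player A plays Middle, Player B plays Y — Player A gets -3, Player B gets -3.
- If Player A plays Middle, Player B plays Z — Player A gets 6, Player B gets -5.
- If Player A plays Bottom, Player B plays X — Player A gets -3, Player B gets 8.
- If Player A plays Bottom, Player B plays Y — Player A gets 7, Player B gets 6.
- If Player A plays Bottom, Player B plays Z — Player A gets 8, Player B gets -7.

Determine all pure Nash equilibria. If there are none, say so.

For each player, find the best response to each opponent profile; mutual best responses are the pure NE.
Player A against X: payoffs 4, 5, -3 → best response Middle.
Player A against Y: payoffs 9, -3, 7 → best response Top.
Player A against Z: payoffs 9, 6, 8 → best response Top.
Player B against Top: payoffs 1, -6, -4 → best response X.
Player B against Middle: payoffs -6, -3, -5 → best response Y.
Player B against Bottom: payoffs 8, 6, -7 → best response X.
No profile is a mutual best response for all players.

This game has no pure Nash equilibrium.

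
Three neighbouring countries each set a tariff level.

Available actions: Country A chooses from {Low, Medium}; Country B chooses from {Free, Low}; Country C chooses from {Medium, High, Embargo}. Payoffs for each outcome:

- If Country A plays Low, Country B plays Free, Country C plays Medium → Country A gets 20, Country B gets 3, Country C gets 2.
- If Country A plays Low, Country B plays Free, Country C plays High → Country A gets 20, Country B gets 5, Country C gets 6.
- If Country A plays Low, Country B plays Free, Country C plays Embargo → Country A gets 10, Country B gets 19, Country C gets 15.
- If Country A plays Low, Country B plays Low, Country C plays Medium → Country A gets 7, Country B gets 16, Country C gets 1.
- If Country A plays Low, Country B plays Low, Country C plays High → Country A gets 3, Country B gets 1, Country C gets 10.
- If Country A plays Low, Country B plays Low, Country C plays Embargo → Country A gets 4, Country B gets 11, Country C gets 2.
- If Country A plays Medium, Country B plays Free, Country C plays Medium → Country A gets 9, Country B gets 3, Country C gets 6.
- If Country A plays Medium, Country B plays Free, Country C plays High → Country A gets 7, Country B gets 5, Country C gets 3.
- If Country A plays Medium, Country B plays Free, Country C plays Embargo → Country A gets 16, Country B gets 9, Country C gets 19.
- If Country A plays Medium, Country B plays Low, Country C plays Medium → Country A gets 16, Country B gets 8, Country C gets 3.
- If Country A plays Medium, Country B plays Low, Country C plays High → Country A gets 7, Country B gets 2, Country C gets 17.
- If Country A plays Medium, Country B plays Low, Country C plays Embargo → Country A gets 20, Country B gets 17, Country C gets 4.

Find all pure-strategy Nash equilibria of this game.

Country A against (Free, Medium): payoffs 20, 9 → best response Low.
Country A against (Free, High): payoffs 20, 7 → best response Low.
Country A against (Free, Embargo): payoffs 10, 16 → best response Medium.
Country A against (Low, Medium): payoffs 7, 16 → best response Medium.
Country A against (Low, High): payoffs 3, 7 → best response Medium.
Country A against (Low, Embargo): payoffs 4, 20 → best response Medium.
Country B against (Low, Medium): payoffs 3, 16 → best response Low.
Country B against (Low, High): payoffs 5, 1 → best response Free.
Country B against (Low, Embargo): payoffs 19, 11 → best response Free.
Country B against (Medium, Medium): payoffs 3, 8 → best response Low.
Country B against (Medium, High): payoffs 5, 2 → best response Free.
Country B against (Medium, Embargo): payoffs 9, 17 → best response Low.
Country C against (Low, Free): payoffs 2, 6, 15 → best response Embargo.
Country C against (Low, Low): payoffs 1, 10, 2 → best response High.
Country C against (Medium, Free): payoffs 6, 3, 19 → best response Embargo.
Country C against (Medium, Low): payoffs 3, 17, 4 → best response High.
No profile is a mutual best response for all players.

There is no pure-strategy Nash equilibrium.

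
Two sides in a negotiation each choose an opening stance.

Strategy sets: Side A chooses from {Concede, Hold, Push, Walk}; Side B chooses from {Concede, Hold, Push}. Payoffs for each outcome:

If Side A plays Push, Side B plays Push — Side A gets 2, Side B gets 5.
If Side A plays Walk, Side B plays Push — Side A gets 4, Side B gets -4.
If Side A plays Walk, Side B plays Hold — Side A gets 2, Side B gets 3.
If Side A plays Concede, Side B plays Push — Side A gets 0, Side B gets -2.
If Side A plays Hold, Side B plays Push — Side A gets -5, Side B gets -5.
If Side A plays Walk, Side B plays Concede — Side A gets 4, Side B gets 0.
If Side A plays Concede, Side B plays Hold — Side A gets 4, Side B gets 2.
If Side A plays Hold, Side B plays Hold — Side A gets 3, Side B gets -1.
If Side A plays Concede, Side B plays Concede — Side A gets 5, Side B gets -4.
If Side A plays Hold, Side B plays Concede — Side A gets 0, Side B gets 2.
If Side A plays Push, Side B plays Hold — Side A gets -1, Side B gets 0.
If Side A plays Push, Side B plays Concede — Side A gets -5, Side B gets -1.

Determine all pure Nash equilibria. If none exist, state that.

Pure NE: (Concede, Hold)

(Concede, Concede): Side B can switch to Hold (-4 → 2). Not NE.
(Concede, Hold): Side A gets 4, best alternative 3; Side B gets 2, best alternative -2. No profitable deviation — NE.
(Concede, Push): Side A can switch to Push (0 → 2). Not NE.
(Hold, Concede): Side A can switch to Concede (0 → 5). Not NE.
(Hold, Hold): Side A can switch to Concede (3 → 4). Not NE.
(Hold, Push): Side A can switch to Concede (-5 → 0). Not NE.
(Push, Concede): Side A can switch to Concede (-5 → 5). Not NE.
(The remaining 5 profiles each have a profitable deviation by the same check.)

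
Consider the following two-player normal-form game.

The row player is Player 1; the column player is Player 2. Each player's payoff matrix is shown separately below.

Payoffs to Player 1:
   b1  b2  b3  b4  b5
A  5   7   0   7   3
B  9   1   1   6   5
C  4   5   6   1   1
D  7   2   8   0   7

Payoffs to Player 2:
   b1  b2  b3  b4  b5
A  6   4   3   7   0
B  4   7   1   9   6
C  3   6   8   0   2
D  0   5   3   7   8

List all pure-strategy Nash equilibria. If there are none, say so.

Pure-strategy Nash equilibria: (A, b4) and (D, b5)

(A, b1): Player 1 can switch to B (5 → 9). Not NE.
(A, b2): Player 2 can switch to b1 (4 → 6). Not NE.
(A, b3): Player 1 can switch to B (0 → 1). Not NE.
(A, b4): Player 1 gets 7, best alternative 6; Player 2 gets 7, best alternative 6. No profitable deviation — NE.
(A, b5): Player 1 can switch to B (3 → 5). Not NE.
(B, b1): Player 2 can switch to b2 (4 → 7). Not NE.
(B, b2): Player 1 can switch to A (1 → 7). Not NE.
(D, b5): Player 1 gets 7, best alternative 5; Player 2 gets 8, best alternative 7. No profitable deviation — NE.
(The remaining 12 profiles each have a profitable deviation by the same check.)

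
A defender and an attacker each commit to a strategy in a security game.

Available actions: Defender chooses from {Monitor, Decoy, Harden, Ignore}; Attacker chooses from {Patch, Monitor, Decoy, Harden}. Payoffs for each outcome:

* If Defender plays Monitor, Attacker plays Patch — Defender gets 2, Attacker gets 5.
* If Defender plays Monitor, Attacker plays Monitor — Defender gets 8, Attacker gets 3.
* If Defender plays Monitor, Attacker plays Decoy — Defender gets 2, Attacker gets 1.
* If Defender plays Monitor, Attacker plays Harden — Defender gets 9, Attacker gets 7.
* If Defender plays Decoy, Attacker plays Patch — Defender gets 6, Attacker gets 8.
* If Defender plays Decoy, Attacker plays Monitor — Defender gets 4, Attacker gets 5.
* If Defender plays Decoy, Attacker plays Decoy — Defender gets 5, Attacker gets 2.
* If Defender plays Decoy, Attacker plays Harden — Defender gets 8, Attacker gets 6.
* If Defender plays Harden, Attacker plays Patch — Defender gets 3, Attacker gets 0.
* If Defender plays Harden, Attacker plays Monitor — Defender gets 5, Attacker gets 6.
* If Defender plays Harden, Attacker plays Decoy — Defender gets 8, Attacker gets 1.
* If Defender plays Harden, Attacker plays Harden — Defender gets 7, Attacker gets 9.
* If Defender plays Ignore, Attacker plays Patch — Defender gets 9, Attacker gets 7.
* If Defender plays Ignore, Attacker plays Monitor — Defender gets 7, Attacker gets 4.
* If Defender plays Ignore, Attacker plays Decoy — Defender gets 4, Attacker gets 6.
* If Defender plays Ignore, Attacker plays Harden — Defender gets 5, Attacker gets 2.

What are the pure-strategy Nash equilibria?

(Monitor, Patch): Defender can switch to Decoy (2 → 6). Not NE.
(Monitor, Monitor): Attacker can switch to Patch (3 → 5). Not NE.
(Monitor, Decoy): Defender can switch to Decoy (2 → 5). Not NE.
(Monitor, Harden): Defender gets 9, best alternative 8; Attacker gets 7, best alternative 5. No profitable deviation — NE.
(Decoy, Patch): Defender can switch to Ignore (6 → 9). Not NE.
(Decoy, Monitor): Defender can switch to Monitor (4 → 8). Not NE.
(Decoy, Decoy): Defender can switch to Harden (5 → 8). Not NE.
(Decoy, Harden): Defender can switch to Monitor (8 → 9). Not NE.
(Harden, Patch): Defender can switch to Decoy (3 → 6). Not NE.
(Ignore, Patch): Defender gets 9, best alternative 6; Attacker gets 7, best alternative 6. No profitable deviation — NE.
(The remaining 6 profiles each have a profitable deviation by the same check.)

(Monitor, Harden) and (Ignore, Patch)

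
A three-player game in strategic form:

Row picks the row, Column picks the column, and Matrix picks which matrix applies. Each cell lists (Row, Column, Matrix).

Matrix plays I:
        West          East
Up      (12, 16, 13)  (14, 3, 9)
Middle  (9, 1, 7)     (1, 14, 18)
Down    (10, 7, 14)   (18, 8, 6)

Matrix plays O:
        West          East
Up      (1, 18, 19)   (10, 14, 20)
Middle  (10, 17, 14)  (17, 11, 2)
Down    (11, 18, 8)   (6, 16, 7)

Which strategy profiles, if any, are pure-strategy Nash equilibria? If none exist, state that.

Row against (West, I): payoffs 12, 9, 10 → best response Up.
Row against (West, O): payoffs 1, 10, 11 → best response Down.
Row against (East, I): payoffs 14, 1, 18 → best response Down.
Row against (East, O): payoffs 10, 17, 6 → best response Middle.
Column against (Up, I): payoffs 16, 3 → best response West.
Column against (Up, O): payoffs 18, 14 → best response West.
Column against (Middle, I): payoffs 1, 14 → best response East.
Column against (Middle, O): payoffs 17, 11 → best response West.
Column against (Down, I): payoffs 7, 8 → best response East.
Column against (Down, O): payoffs 18, 16 → best response West.
Matrix against (Up, West): payoffs 13, 19 → best response O.
Matrix against (Up, East): payoffs 9, 20 → best response O.
Matrix against (Middle, West): payoffs 7, 14 → best response O.
Matrix against (Middle, East): payoffs 18, 2 → best response I.
Matrix against (Down, West): payoffs 14, 8 → best response I.
Matrix against (Down, East): payoffs 6, 7 → best response O.
No profile is a mutual best response for all players.

none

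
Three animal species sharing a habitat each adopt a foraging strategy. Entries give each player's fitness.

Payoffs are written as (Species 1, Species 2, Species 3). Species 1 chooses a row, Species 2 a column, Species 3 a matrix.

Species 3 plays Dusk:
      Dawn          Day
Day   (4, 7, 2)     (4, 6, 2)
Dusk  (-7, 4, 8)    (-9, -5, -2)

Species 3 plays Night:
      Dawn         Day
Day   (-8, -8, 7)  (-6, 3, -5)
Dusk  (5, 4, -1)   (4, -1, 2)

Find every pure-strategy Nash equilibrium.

none

(Day, Dawn, Dusk): Species 3 can switch to Night (2 → 7). Not NE.
(Day, Dawn, Night): Species 1 can switch to Dusk (-8 → 5). Not NE.
(Day, Day, Dusk): Species 2 can switch to Dawn (6 → 7). Not NE.
(Day, Day, Night): Species 1 can switch to Dusk (-6 → 4). Not NE.
(Dusk, Dawn, Dusk): Species 1 can switch to Day (-7 → 4). Not NE.
(Dusk, Dawn, Night): Species 3 can switch to Dusk (-1 → 8). Not NE.
(Dusk, Day, Dusk): Species 1 can switch to Day (-9 → 4). Not NE.
(Dusk, Day, Night): Species 2 can switch to Dawn (-1 → 4). Not NE.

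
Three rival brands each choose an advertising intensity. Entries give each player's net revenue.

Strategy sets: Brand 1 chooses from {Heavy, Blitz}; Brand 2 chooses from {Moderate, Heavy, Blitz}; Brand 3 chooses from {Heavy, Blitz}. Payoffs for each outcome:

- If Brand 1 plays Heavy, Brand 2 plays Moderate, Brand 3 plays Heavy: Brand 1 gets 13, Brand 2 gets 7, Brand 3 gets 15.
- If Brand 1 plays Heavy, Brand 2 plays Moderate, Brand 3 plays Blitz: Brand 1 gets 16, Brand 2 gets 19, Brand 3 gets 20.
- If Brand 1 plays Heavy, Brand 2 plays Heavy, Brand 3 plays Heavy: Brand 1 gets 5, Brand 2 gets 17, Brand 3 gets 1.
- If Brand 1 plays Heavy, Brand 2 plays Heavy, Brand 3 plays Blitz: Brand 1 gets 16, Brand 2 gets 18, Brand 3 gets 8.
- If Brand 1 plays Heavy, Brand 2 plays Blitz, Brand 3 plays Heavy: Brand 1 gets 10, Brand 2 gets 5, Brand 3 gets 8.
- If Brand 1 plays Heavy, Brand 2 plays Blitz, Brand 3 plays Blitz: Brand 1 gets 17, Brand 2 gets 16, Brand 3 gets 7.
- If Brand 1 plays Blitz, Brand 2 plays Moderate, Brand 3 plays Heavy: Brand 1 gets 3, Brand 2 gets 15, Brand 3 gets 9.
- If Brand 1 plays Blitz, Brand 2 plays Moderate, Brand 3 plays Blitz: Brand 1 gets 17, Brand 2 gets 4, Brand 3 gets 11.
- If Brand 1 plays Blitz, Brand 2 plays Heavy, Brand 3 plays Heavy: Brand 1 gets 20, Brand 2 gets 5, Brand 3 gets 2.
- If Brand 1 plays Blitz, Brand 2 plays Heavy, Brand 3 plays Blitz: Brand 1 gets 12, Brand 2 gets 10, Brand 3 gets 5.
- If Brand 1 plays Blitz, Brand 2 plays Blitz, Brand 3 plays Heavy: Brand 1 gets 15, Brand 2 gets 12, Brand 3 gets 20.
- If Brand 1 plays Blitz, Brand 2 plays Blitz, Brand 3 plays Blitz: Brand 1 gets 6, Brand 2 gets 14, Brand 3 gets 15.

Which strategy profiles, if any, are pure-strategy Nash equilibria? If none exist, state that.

(Heavy, Moderate, Heavy): Brand 2 can switch to Heavy (7 → 17). Not NE.
(Heavy, Moderate, Blitz): Brand 1 can switch to Blitz (16 → 17). Not NE.
(Heavy, Heavy, Heavy): Brand 1 can switch to Blitz (5 → 20). Not NE.
(Heavy, Heavy, Blitz): Brand 2 can switch to Moderate (18 → 19). Not NE.
(Heavy, Blitz, Heavy): Brand 1 can switch to Blitz (10 → 15). Not NE.
(Heavy, Blitz, Blitz): Brand 2 can switch to Moderate (16 → 19). Not NE.
(Blitz, Moderate, Heavy): Brand 1 can switch to Heavy (3 → 13). Not NE.
(Blitz, Moderate, Blitz): Brand 2 can switch to Heavy (4 → 10). Not NE.
(Blitz, Heavy, Heavy): Brand 2 can switch to Moderate (5 → 15). Not NE.
(Blitz, Heavy, Blitz): Brand 1 can switch to Heavy (12 → 16). Not NE.
(The remaining 2 profiles each have a profitable deviation by the same check.)

There is no pure-strategy Nash equilibrium.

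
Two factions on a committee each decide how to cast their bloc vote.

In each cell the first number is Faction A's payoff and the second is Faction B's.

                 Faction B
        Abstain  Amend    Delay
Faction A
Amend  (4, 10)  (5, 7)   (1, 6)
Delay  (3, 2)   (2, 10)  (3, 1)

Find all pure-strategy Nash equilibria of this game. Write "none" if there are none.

Faction A against Abstain: payoffs 4, 3 → best response Amend.
Faction A against Amend: payoffs 5, 2 → best response Amend.
Faction A against Delay: payoffs 1, 3 → best response Delay.
Faction B against Amend: payoffs 10, 7, 6 → best response Abstain.
Faction B against Delay: payoffs 2, 10, 1 → best response Amend.
Mutual best responses: (Amend, Abstain).

The unique pure-strategy Nash equilibrium is (Amend, Abstain).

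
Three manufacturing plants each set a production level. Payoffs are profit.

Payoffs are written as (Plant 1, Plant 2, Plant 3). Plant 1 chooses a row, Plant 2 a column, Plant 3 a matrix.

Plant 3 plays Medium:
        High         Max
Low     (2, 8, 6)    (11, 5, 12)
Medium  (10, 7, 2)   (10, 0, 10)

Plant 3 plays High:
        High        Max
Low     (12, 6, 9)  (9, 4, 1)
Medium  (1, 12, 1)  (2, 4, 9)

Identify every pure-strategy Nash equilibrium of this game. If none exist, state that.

The pure Nash equilibria are (Low, High, High), (Medium, High, Medium).

Plant 1 against (High, Medium): payoffs 2, 10 → best response Medium.
Plant 1 against (High, High): payoffs 12, 1 → best response Low.
Plant 1 against (Max, Medium): payoffs 11, 10 → best response Low.
Plant 1 against (Max, High): payoffs 9, 2 → best response Low.
Plant 2 against (Low, Medium): payoffs 8, 5 → best response High.
Plant 2 against (Low, High): payoffs 6, 4 → best response High.
Plant 2 against (Medium, Medium): payoffs 7, 0 → best response High.
Plant 2 against (Medium, High): payoffs 12, 4 → best response High.
Plant 3 against (Low, High): payoffs 6, 9 → best response High.
Plant 3 against (Low, Max): payoffs 12, 1 → best response Medium.
Plant 3 against (Medium, High): payoffs 2, 1 → best response Medium.
Plant 3 against (Medium, Max): payoffs 10, 9 → best response Medium.
Mutual best responses: (Low, High, High); (Medium, High, Medium).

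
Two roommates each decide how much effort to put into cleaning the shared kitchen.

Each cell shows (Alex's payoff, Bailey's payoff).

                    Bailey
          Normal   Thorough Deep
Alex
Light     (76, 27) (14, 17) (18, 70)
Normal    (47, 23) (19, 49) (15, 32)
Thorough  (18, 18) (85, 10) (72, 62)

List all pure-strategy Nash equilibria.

(Thorough, Deep)

Alex against Normal: payoffs 76, 47, 18 → best response Light.
Alex against Thorough: payoffs 14, 19, 85 → best response Thorough.
Alex against Deep: payoffs 18, 15, 72 → best response Thorough.
Bailey against Light: payoffs 27, 17, 70 → best response Deep.
Bailey against Normal: payoffs 23, 49, 32 → best response Thorough.
Bailey against Thorough: payoffs 18, 10, 62 → best response Deep.
Mutual best responses: (Thorough, Deep).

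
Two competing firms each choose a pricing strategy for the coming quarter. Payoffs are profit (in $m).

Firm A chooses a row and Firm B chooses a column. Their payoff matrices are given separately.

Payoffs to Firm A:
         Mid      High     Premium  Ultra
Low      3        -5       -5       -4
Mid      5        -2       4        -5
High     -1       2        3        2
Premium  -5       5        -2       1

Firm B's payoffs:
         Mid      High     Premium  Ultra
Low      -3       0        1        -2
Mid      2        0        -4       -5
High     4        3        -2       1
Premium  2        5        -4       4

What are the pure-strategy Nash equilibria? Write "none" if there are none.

Mark each player's best response to every combination of opponents' strategies; a profile where every player is best-responding is a pure Nash equilibrium.
Firm A against Mid: payoffs 3, 5, -1, -5 → best response Mid.
Firm A against High: payoffs -5, -2, 2, 5 → best response Premium.
Firm A against Premium: payoffs -5, 4, 3, -2 → best response Mid.
Firm A against Ultra: payoffs -4, -5, 2, 1 → best response High.
Firm B against Low: payoffs -3, 0, 1, -2 → best response Premium.
Firm B against Mid: payoffs 2, 0, -4, -5 → best response Mid.
Firm B against High: payoffs 4, 3, -2, 1 → best response Mid.
Firm B against Premium: payoffs 2, 5, -4, 4 → best response High.
Mutual best responses: (Mid, Mid); (Premium, High).

The pure Nash equilibria are (Mid, Mid) and (Premium, High).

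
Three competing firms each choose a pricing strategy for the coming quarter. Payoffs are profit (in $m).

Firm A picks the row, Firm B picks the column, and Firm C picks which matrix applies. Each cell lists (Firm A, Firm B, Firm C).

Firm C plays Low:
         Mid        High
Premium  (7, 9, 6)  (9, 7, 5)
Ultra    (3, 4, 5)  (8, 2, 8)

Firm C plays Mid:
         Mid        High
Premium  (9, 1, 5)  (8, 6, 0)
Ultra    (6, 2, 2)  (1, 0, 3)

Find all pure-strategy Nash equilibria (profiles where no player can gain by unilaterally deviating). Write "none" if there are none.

Firm A against (Mid, Low): payoffs 7, 3 → best response Premium.
Firm A against (Mid, Mid): payoffs 9, 6 → best response Premium.
Firm A against (High, Low): payoffs 9, 8 → best response Premium.
Firm A against (High, Mid): payoffs 8, 1 → best response Premium.
Firm B against (Premium, Low): payoffs 9, 7 → best response Mid.
Firm B against (Premium, Mid): payoffs 1, 6 → best response High.
Firm B against (Ultra, Low): payoffs 4, 2 → best response Mid.
Firm B against (Ultra, Mid): payoffs 2, 0 → best response Mid.
Firm C against (Premium, Mid): payoffs 6, 5 → best response Low.
Firm C against (Premium, High): payoffs 5, 0 → best response Low.
Firm C against (Ultra, Mid): payoffs 5, 2 → best response Low.
Firm C against (Ultra, High): payoffs 8, 3 → best response Low.
Mutual best responses: (Premium, Mid, Low).

The unique pure-strategy Nash equilibrium is (Premium, Mid, Low).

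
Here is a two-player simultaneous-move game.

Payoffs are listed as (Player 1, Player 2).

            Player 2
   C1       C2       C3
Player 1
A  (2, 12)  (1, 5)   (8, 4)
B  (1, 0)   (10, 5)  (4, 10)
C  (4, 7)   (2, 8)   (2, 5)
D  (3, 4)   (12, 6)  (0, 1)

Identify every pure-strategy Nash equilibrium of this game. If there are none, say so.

(A, C1): Player 1 can switch to C (2 → 4). Not NE.
(A, C2): Player 1 can switch to B (1 → 10). Not NE.
(A, C3): Player 2 can switch to C1 (4 → 12). Not NE.
(B, C1): Player 1 can switch to A (1 → 2). Not NE.
(B, C2): Player 1 can switch to D (10 → 12). Not NE.
(B, C3): Player 1 can switch to A (4 → 8). Not NE.
(C, C1): Player 2 can switch to C2 (7 → 8). Not NE.
(C, C2): Player 1 can switch to B (2 → 10). Not NE.
(D, C2): Player 1 gets 12, best alternative 10; Player 2 gets 6, best alternative 4. No profitable deviation — NE.
(The remaining 3 profiles each have a profitable deviation by the same check.)

Pure NE: (D, C2)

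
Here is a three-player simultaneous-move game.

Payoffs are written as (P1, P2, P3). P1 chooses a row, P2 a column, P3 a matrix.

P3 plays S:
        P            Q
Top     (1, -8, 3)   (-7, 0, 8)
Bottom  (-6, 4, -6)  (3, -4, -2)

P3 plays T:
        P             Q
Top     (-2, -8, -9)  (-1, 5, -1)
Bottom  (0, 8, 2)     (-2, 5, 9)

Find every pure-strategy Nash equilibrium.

(Bottom, P, T)

For each strategy profile, look for a profitable unilateral deviation.
(Top, P, S): P2 can switch to Q (-8 → 0). Not NE.
(Top, P, T): P1 can switch to Bottom (-2 → 0). Not NE.
(Top, Q, S): P1 can switch to Bottom (-7 → 3). Not NE.
(Top, Q, T): P3 can switch to S (-1 → 8). Not NE.
(Bottom, P, S): P1 can switch to Top (-6 → 1). Not NE.
(Bottom, P, T): P1 gets 0, best alternative -2; P2 gets 8, best alternative 5; P3 gets 2, best alternative -6. No profitable deviation — NE.
(Bottom, Q, S): P2 can switch to P (-4 → 4). Not NE.
(Bottom, Q, T): P1 can switch to Top (-2 → -1). Not NE.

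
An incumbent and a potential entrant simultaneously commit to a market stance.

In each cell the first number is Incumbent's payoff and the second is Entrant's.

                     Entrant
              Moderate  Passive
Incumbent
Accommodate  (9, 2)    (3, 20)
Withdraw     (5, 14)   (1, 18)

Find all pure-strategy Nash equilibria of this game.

(Accommodate, Passive)

Incumbent against Moderate: payoffs 9, 5 → best response Accommodate.
Incumbent against Passive: payoffs 3, 1 → best response Accommodate.
Entrant against Accommodate: payoffs 2, 20 → best response Passive.
Entrant against Withdraw: payoffs 14, 18 → best response Passive.
Mutual best responses: (Accommodate, Passive).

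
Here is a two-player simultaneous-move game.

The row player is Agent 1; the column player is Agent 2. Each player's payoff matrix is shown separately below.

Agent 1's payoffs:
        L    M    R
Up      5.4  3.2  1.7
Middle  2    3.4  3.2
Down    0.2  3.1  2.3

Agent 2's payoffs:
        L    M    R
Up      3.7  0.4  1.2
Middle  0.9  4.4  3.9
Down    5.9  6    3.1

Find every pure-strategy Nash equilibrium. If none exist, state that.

Pure-strategy Nash equilibria: (Up, L); (Middle, M)

Agent 1 against L: payoffs 5.4, 2, 0.2 → best response Up.
Agent 1 against M: payoffs 3.2, 3.4, 3.1 → best response Middle.
Agent 1 against R: payoffs 1.7, 3.2, 2.3 → best response Middle.
Agent 2 against Up: payoffs 3.7, 0.4, 1.2 → best response L.
Agent 2 against Middle: payoffs 0.9, 4.4, 3.9 → best response M.
Agent 2 against Down: payoffs 5.9, 6, 3.1 → best response M.
Mutual best responses: (Up, L); (Middle, M).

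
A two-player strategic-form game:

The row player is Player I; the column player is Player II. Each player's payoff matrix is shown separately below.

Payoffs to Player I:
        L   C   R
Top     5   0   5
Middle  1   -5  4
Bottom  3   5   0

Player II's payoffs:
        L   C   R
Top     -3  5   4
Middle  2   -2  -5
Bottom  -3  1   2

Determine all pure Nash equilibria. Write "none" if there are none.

Check each profile: it is a Nash equilibrium iff no player can strictly gain by switching unilaterally.
(Top, L): Player II can switch to C (-3 → 5). Not NE.
(Top, C): Player I can switch to Bottom (0 → 5). Not NE.
(Top, R): Player II can switch to C (4 → 5). Not NE.
(Middle, L): Player I can switch to Top (1 → 5). Not NE.
(Middle, C): Player I can switch to Top (-5 → 0). Not NE.
(Middle, R): Player I can switch to Top (4 → 5). Not NE.
(Bottom, L): Player I can switch to Top (3 → 5). Not NE.
(Bottom, C): Player II can switch to R (1 → 2). Not NE.
(Bottom, R): Player I can switch to Top (0 → 5). Not NE.

none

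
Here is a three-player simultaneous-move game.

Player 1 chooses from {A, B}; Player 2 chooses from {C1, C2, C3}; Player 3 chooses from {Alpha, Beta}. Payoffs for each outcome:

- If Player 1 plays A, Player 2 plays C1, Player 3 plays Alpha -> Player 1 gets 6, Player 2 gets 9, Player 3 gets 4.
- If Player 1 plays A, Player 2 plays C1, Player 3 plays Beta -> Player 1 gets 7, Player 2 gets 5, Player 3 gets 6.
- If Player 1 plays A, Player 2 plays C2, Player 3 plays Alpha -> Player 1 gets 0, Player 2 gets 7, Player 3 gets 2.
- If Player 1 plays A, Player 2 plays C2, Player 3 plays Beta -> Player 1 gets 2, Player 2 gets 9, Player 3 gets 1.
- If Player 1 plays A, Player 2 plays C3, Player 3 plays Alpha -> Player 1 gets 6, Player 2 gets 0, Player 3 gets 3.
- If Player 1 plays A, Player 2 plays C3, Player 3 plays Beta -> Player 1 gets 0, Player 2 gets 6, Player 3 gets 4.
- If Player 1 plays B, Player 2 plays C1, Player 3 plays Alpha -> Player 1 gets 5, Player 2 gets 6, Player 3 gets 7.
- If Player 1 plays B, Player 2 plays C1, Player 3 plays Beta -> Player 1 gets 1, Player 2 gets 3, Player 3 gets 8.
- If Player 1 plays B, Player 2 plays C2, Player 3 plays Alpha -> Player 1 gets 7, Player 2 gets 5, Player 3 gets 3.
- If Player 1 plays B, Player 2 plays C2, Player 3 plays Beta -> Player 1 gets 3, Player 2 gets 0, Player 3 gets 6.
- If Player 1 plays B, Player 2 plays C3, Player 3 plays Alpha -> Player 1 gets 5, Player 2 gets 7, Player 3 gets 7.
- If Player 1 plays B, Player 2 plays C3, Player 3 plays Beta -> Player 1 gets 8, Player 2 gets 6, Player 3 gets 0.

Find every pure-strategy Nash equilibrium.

(A, C1, Alpha): Player 3 can switch to Beta (4 → 6). Not NE.
(A, C1, Beta): Player 2 can switch to C2 (5 → 9). Not NE.
(A, C2, Alpha): Player 1 can switch to B (0 → 7). Not NE.
(A, C2, Beta): Player 1 can switch to B (2 → 3). Not NE.
(A, C3, Alpha): Player 2 can switch to C1 (0 → 9). Not NE.
(A, C3, Beta): Player 1 can switch to B (0 → 8). Not NE.
(The remaining 6 profiles each have a profitable deviation by the same check.)

none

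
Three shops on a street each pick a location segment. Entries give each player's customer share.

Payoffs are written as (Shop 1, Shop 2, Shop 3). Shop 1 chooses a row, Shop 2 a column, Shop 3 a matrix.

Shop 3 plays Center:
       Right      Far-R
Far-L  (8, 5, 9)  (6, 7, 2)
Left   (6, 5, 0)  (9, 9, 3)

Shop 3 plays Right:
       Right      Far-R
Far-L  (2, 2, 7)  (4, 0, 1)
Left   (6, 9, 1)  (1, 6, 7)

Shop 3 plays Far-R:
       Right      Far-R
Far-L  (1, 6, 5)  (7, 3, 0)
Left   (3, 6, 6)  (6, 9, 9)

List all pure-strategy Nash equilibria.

Shop 1 against (Right, Center): payoffs 8, 6 → best response Far-L.
Shop 1 against (Right, Right): payoffs 2, 6 → best response Left.
Shop 1 against (Right, Far-R): payoffs 1, 3 → best response Left.
Shop 1 against (Far-R, Center): payoffs 6, 9 → best response Left.
Shop 1 against (Far-R, Right): payoffs 4, 1 → best response Far-L.
Shop 1 against (Far-R, Far-R): payoffs 7, 6 → best response Far-L.
Shop 2 against (Far-L, Center): payoffs 5, 7 → best response Far-R.
Shop 2 against (Far-L, Right): payoffs 2, 0 → best response Right.
Shop 2 against (Far-L, Far-R): payoffs 6, 3 → best response Right.
Shop 2 against (Left, Center): payoffs 5, 9 → best response Far-R.
Shop 2 against (Left, Right): payoffs 9, 6 → best response Right.
Shop 2 against (Left, Far-R): payoffs 6, 9 → best response Far-R.
Shop 3 against (Far-L, Right): payoffs 9, 7, 5 → best response Center.
Shop 3 against (Far-L, Far-R): payoffs 2, 1, 0 → best response Center.
Shop 3 against (Left, Right): payoffs 0, 1, 6 → best response Far-R.
Shop 3 against (Left, Far-R): payoffs 3, 7, 9 → best response Far-R.
No profile is a mutual best response for all players.

none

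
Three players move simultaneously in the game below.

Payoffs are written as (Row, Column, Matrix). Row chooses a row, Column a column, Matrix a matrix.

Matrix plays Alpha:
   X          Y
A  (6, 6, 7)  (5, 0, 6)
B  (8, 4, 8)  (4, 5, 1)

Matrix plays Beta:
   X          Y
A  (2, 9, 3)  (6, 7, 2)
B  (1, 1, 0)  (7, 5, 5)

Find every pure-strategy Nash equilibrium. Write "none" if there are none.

Pure NE: (B, Y, Beta)

Mark each player's best response to every combination of opponents' strategies; a profile where every player is best-responding is a pure Nash equilibrium.
Row against (X, Alpha): payoffs 6, 8 → best response B.
Row against (X, Beta): payoffs 2, 1 → best response A.
Row against (Y, Alpha): payoffs 5, 4 → best response A.
Row against (Y, Beta): payoffs 6, 7 → best response B.
Column against (A, Alpha): payoffs 6, 0 → best response X.
Column against (A, Beta): payoffs 9, 7 → best response X.
Column against (B, Alpha): payoffs 4, 5 → best response Y.
Column against (B, Beta): payoffs 1, 5 → best response Y.
Matrix against (A, X): payoffs 7, 3 → best response Alpha.
Matrix against (A, Y): payoffs 6, 2 → best response Alpha.
Matrix against (B, X): payoffs 8, 0 → best response Alpha.
Matrix against (B, Y): payoffs 1, 5 → best response Beta.
Mutual best responses: (B, Y, Beta).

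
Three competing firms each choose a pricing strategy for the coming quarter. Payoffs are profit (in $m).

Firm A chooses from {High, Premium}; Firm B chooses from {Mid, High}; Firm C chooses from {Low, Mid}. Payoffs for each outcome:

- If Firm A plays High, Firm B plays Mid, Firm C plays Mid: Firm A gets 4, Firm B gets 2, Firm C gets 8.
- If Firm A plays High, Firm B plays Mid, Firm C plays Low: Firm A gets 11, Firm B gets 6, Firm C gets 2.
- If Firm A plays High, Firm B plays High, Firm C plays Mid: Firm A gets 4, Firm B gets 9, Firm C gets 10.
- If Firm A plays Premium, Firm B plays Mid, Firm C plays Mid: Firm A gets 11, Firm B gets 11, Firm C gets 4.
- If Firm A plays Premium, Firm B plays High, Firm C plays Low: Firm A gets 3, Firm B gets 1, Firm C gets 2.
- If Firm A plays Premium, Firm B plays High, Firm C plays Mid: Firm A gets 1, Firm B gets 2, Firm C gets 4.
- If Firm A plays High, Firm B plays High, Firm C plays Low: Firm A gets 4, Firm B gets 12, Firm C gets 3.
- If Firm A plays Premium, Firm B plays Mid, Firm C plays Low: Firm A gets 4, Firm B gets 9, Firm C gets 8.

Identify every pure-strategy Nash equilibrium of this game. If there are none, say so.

Firm A against (Mid, Low): payoffs 11, 4 → best response High.
Firm A against (Mid, Mid): payoffs 4, 11 → best response Premium.
Firm A against (High, Low): payoffs 4, 3 → best response High.
Firm A against (High, Mid): payoffs 4, 1 → best response High.
Firm B against (High, Low): payoffs 6, 12 → best response High.
Firm B against (High, Mid): payoffs 2, 9 → best response High.
Firm B against (Premium, Low): payoffs 9, 1 → best response Mid.
Firm B against (Premium, Mid): payoffs 11, 2 → best response Mid.
Firm C against (High, Mid): payoffs 2, 8 → best response Mid.
Firm C against (High, High): payoffs 3, 10 → best response Mid.
Firm C against (Premium, Mid): payoffs 8, 4 → best response Low.
Firm C against (Premium, High): payoffs 2, 4 → best response Mid.
Mutual best responses: (High, High, Mid).

The unique pure-strategy Nash equilibrium is (High, High, Mid).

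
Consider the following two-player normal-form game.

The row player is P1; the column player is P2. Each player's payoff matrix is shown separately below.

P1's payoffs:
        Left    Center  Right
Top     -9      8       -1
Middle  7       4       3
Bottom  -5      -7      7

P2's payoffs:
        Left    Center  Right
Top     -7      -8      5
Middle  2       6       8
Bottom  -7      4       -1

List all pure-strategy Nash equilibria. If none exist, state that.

No pure-strategy Nash equilibrium.

For each player, find the best response to each opponent profile; mutual best responses are the pure NE.
P1 against Left: payoffs -9, 7, -5 → best response Middle.
P1 against Center: payoffs 8, 4, -7 → best response Top.
P1 against Right: payoffs -1, 3, 7 → best response Bottom.
P2 against Top: payoffs -7, -8, 5 → best response Right.
P2 against Middle: payoffs 2, 6, 8 → best response Right.
P2 against Bottom: payoffs -7, 4, -1 → best response Center.
No profile is a mutual best response for all players.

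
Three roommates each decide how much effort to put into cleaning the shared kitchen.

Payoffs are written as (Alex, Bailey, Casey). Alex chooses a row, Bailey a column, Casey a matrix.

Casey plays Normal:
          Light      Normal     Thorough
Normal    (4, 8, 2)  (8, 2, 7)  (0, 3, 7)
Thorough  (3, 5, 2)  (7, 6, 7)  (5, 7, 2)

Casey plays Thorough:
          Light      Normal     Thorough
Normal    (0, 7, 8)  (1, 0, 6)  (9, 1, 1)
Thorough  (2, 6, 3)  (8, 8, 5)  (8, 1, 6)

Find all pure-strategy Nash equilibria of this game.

none

Mark each player's best response to every combination of opponents' strategies; a profile where every player is best-responding is a pure Nash equilibrium.
Alex against (Light, Normal): payoffs 4, 3 → best response Normal.
Alex against (Light, Thorough): payoffs 0, 2 → best response Thorough.
Alex against (Normal, Normal): payoffs 8, 7 → best response Normal.
Alex against (Normal, Thorough): payoffs 1, 8 → best response Thorough.
Alex against (Thorough, Normal): payoffs 0, 5 → best response Thorough.
Alex against (Thorough, Thorough): payoffs 9, 8 → best response Normal.
Bailey against (Normal, Normal): payoffs 8, 2, 3 → best response Light.
Bailey against (Normal, Thorough): payoffs 7, 0, 1 → best response Light.
Bailey against (Thorough, Normal): payoffs 5, 6, 7 → best response Thorough.
Bailey against (Thorough, Thorough): payoffs 6, 8, 1 → best response Normal.
Casey against (Normal, Light): payoffs 2, 8 → best response Thorough.
Casey against (Normal, Normal): payoffs 7, 6 → best response Normal.
Casey against (Normal, Thorough): payoffs 7, 1 → best response Normal.
Casey against (Thorough, Light): payoffs 2, 3 → best response Thorough.
Casey against (Thorough, Normal): payoffs 7, 5 → best response Normal.
Casey against (Thorough, Thorough): payoffs 2, 6 → best response Thorough.
No profile is a mutual best response for all players.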